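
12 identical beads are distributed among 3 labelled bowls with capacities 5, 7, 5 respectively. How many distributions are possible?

Without the upper bounds there are C(14,2) = 91 ways to split 12 among 3 bowls.
Subtract solutions that violate a single cap (substitute x_i' = x_i − (cap_i+1)): x_1 ≥ 6 gives C(8,2) = 28; x_2 ≥ 8 gives C(6,2) = 15; x_3 ≥ 6 gives C(8,2) = 28. Together 71.
Add back pairs where two caps are both exceeded: 0 + 1 + 0 = 1.
By inclusion–exclusion the count is 91 − 71 + 1 = 21.

21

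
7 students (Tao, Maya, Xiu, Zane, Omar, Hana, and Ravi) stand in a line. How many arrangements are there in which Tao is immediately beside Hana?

Place the 5 others and the Tao-Hana pair as 6 objects in a line; the pair has 2 internal arrangements.
So the count is 2·(6)! = 1440.

1440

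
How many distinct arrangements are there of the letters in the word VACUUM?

VACUUM has 6 letters with U appearing twice.
The number of distinct arrangements is 6!/(2!) = 720/2 = 360.

360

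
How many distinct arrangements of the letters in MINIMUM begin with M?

180

Fix M in the first position and arrange the remaining 6 letters.
Those 6 letters have I appearing twice and M appearing twice, giving (6)!/(2!·2!) = 180.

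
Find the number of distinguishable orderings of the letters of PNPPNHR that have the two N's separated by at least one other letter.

300

Total arrangements of PNPPNHR: 7!/(3!·2!) = 420.
Arrangements with the N's together: treat NN as one letter, giving (6)!/(3!) = 120.
Subtracting, 420 − 120 = 300 arrangements keep the N's apart.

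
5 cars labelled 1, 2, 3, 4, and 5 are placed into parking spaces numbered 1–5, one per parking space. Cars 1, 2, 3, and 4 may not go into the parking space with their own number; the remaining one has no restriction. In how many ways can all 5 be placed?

Let Aᵢ (for 1 ≤ i ≤ 4) be the placements that put car i in its forbidden parking space. Any j of these fix j positions, leaving (5−j)! ways to fill the rest, and there are C(4,j) ways to pick which j.
By inclusion–exclusion, the number of valid placements is Σ_{j=0}^{4} (−1)^j C(4,j)·(5−j)!.
Computing: 120 − 96 + 36 − 8 + 1 = 53.

53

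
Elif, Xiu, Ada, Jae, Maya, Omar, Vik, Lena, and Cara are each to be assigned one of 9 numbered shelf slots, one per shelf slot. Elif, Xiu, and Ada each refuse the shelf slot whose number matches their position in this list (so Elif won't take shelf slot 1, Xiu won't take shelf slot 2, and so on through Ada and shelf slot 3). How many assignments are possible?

Let Aᵢ (for i ∈ {1, 2, 3}) be the placements that put person i in their forbidden shelf slot. Any j of these fix j positions, leaving (9−j)! ways to fill the rest, and there are C(3,j) ways to pick which j.
By inclusion–exclusion, the number of valid placements is Σ_{j=0}^{3} (−1)^j C(3,j)·(9−j)!.
Computing: 362880 − 120960 + 15120 − 720 = 256320.

256320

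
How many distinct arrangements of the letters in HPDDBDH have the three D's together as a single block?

60

Treat the 3 copies of D as a single block. The multiset to arrange is then {DDD, B, H, H, P}, 5 items in all.
That gives (5)!/(2!) = 60 arrangements.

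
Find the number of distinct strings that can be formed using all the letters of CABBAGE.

The 7 letters of CABBAGE have repeats: A appearing twice and B appearing twice.
So there are 7! / (2!·2!) = 1260 distinguishable arrangements.

1260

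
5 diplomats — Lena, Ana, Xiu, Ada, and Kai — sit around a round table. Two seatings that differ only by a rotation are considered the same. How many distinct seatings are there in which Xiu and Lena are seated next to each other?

12

Glue Xiu and Lena into a block (2 internal orders). Seating 4 units around a circle gives (3)! arrangements.
So 2 × (3)! = 2 × 6 = 12.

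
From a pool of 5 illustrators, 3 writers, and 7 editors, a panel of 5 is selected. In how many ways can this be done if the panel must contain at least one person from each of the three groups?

Total 5-person selections from all 15: C(15,5) = 3003.
Subtract selections that omit an entire group: no illustrators → C(10,5) = 252; no writers → C(12,5) = 792; no editors → C(8,5) = 56.
Add back selections omitting two groups (i.e. drawn from a single group): C(5,5) + C(3,5) + C(7,5) = 22.
By inclusion–exclusion: 3003 − 1100 + 22 = 1925.

1925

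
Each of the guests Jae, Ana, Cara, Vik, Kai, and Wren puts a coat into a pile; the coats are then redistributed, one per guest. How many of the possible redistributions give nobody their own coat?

This is the derangement count D_6: permutations of 6 items with no fixed point.
By inclusion–exclusion this is Σ_{j=0}^{6} (−1)^j C(6,j)·(6−j)!.
Computing: 720 − 720 + 360 − 120 + 30 − 6 + 1 = 265.

265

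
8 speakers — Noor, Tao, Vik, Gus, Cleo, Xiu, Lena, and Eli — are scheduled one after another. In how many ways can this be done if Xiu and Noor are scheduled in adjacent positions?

Treat {Xiu, Noor} as a single unit. There are 7 units to order, and the pair itself can be ordered 2 ways.
So the count is 2·(7)! = 10080.

10080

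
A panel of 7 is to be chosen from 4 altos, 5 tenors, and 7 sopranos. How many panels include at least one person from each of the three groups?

With no constraint there are C(16,7) = 11440 possible selections.
Subtract selections that omit an entire group: no altos → C(12,7) = 792; no tenors → C(11,7) = 330; no sopranos → C(9,7) = 36.
Add back selections omitting two groups (i.e. drawn from a single group): C(4,7) + C(5,7) + C(7,7) = 1.
By inclusion–exclusion: 11440 − 1158 + 1 = 10283.

10283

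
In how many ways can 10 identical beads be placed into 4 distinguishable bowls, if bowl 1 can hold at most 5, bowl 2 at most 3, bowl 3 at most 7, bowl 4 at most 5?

By stars and bars, unrestricted non-negative solutions to x_1+…+x_4 = 10 number C(10+3,3) = 286.
Subtract solutions that violate a single cap (substitute x_i' = x_i − (cap_i+1)): x_1 ≥ 6 gives C(7,3) = 35; x_2 ≥ 4 gives C(9,3) = 84; x_3 ≥ 8 gives C(5,3) = 10; x_4 ≥ 6 gives C(7,3) = 35. Together 164.
Add back pairs where two caps are both exceeded: 1 + 0 + 0 + 0 + 1 + 0 = 2.
By inclusion–exclusion the count is 286 − 164 + 2 = 124.

124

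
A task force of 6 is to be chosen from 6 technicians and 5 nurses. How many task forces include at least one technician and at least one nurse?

Total 6-person selections from all 11: C(11,6) = 462.
Subtract selections that omit an entire group: no technicians → C(5,6) = 0; no nurses → C(6,6) = 1.
Both groups omitted at once is impossible, so 462 − 1 = 461.

461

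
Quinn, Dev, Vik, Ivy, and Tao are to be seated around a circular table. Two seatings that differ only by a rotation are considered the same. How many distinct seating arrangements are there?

Fix one person's seat to break rotational symmetry; the remaining 4 people can be arranged in (4)! = 24 ways.

24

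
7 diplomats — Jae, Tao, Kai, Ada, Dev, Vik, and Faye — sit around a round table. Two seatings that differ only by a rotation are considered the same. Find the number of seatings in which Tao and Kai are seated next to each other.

240

Glue Tao and Kai into a block (2 internal orders). Seating 6 units around a circle gives (5)! arrangements.
So 2 × (5)! = 2 × 120 = 240.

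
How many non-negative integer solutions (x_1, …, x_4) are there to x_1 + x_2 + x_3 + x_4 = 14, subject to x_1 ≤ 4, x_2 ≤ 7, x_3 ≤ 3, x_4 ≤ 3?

20

Without the upper bounds there are C(17,3) = 680 ways to split 14 among 4 variables.
Subtract solutions that violate a single cap (substitute x_i' = x_i − (cap_i+1)): x_1 ≥ 5 gives C(12,3) = 220; x_2 ≥ 8 gives C(9,3) = 84; x_3 ≥ 4 gives C(13,3) = 286; x_4 ≥ 4 gives C(13,3) = 286. Together 876.
Add back pairs where two caps are both exceeded: 4 + 56 + 56 + 10 + 10 + 84 = 220.
Subtract triples: 0 + 0 + 4 + 0 = 4.
By inclusion–exclusion the count is 680 − 876 + 220 − 4 = 20.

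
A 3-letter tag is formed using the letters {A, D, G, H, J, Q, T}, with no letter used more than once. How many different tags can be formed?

210

Choose and order 3 of the 7 symbols: the first letter has 7 options, the next 6, then 5.
7 × 6 × 5 = 210.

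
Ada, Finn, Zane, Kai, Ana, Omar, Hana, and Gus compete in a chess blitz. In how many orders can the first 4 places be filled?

There are 8 choices for 1st place, 7 for 2nd, and so on down to 5 for position 4.
That gives 8 × 7 × 6 × 5 = 1680.

1680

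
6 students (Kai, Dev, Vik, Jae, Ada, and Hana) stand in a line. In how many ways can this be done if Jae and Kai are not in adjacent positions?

480

There are 6! = 720 arrangements in all. If Jae and Kai are adjacent, merging them into one block gives 2·(5)! = 240 arrangements.
So 720 − 240 = 480 arrangements keep them apart.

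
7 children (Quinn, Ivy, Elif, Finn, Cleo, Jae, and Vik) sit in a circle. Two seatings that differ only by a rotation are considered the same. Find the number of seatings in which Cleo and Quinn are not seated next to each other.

All circular seatings of 7 people number (6)! = 720.
Seatings with Cleo beside Quinn: treat them as a block with 2 internal orders, giving 2 × (5)! = 240.
Subtracting, 720 − 240 = 480.

480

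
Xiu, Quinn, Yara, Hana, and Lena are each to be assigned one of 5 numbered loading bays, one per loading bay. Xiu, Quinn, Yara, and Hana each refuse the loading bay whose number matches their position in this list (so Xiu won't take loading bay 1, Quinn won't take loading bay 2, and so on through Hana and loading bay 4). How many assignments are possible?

Let Aᵢ (for 1 ≤ i ≤ 4) be the placements that put person i in their forbidden loading bay. Any j of these fix j positions, leaving (5−j)! ways to fill the rest, and there are C(4,j) ways to pick which j.
By inclusion–exclusion, the number of valid placements is Σ_{j=0}^{4} (−1)^j C(4,j)·(5−j)!.
Computing: 120 − 96 + 36 − 8 + 1 = 53.

53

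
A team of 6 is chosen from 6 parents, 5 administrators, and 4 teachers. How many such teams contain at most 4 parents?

4950

Split by how many parents are chosen (0 through 4).
Sum: C(6,0)·C(9,6) + C(6,1)·C(9,5) + C(6,2)·C(9,4) + C(6,3)·C(9,3) + C(6,4)·C(9,2) = 84 + 756 + 1890 + 1680 + 540 = 4950.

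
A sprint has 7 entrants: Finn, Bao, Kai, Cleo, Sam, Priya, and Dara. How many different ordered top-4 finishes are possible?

840

There are 7 choices for 1st place, 6 for 2nd, and so on down to 4 for position 4.
That gives 7 × 6 × 5 × 4 = 840.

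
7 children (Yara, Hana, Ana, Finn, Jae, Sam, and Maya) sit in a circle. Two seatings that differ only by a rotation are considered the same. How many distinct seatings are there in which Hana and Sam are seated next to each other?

Glue Hana and Sam into a block (2 internal orders). Seating 6 units around a circle gives (5)! arrangements.
So 2 × (5)! = 2 × 120 = 240.

240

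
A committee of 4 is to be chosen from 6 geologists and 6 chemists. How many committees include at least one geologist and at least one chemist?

Total 4-person selections from all 12: C(12,4) = 495.
Selections missing a whole group: no geologists → C(6,4) = 15; no chemists → C(6,4) = 15.
Both groups omitted at once is impossible, so 495 − 30 = 465.

465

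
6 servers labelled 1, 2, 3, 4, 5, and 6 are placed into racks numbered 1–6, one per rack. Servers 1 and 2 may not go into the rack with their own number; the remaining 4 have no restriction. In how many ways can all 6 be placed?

504

Let Aᵢ (for i ∈ {1, 2}) be the placements that put server i in its forbidden rack. Any j of these fix j positions, leaving (6−j)! ways to fill the rest, and there are C(2,j) ways to pick which j.
By inclusion–exclusion, the number of valid placements is Σ_{j=0}^{2} (−1)^j C(2,j)·(6−j)!.
Computing: 720 − 240 + 24 = 504.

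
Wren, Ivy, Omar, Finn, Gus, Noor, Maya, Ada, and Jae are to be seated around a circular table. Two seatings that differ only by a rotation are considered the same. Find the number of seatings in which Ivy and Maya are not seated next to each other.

All circular seatings of 9 people number (8)! = 40320.
Seatings with Ivy beside Maya: treat them as a block with 2 internal orders, giving 2 × (7)! = 10080.
Subtracting, 40320 − 10080 = 30240.

30240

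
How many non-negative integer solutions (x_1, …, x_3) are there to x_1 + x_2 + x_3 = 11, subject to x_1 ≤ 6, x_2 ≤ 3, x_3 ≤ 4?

6

Ignoring the caps, the number of non-negative solutions to x_1+…+x_3 = 11 is C(13,2) = 78.
Subtract solutions that violate a single cap (substitute x_i' = x_i − (cap_i+1)): x_1 ≥ 7 gives C(6,2) = 15; x_2 ≥ 4 gives C(9,2) = 36; x_3 ≥ 5 gives C(8,2) = 28. Together 79.
Add back pairs where two caps are both exceeded: 1 + 0 + 6 = 7.
By inclusion–exclusion the count is 78 − 79 + 7 = 6.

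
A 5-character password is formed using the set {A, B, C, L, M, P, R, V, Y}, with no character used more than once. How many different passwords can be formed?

Choose and order 5 of the 9 symbols: the first character has 9 options, the next 8, and so on down to 5.
That product is 9 × 8 × 7 × 6 × 5 = 15120.

15120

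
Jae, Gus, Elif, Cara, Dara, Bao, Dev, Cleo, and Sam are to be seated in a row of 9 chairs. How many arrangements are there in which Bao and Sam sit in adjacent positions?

80640

Place the 7 others and the Bao-Sam pair as 8 objects in a line; the pair has 2 internal arrangements.
So the count is 2·(8)! = 80640.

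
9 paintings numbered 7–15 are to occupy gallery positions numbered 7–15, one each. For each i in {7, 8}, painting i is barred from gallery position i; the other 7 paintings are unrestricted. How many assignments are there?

Let Aᵢ (for i ∈ {7, 8}) be the placements that put painting i in its forbidden gallery position. Any j of these fix j positions, leaving (9−j)! ways to fill the rest, and there are C(2,j) ways to pick which j.
By inclusion–exclusion, the number of valid placements is Σ_{j=0}^{2} (−1)^j C(2,j)·(9−j)!.
Computing: 362880 − 80640 + 5040 = 287280.

287280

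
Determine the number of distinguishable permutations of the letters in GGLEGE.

Letter multiplicities in GGLEGE: E×2, G×3, L×1.
So there are 6! / (3!·2!) = 60 distinguishable arrangements.

60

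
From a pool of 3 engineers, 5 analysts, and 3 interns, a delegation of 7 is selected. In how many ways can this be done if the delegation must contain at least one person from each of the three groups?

With no constraint there are C(11,7) = 330 possible selections.
Selections missing a whole group: no engineers → C(8,7) = 8; no analysts → C(6,7) = 0; no interns → C(8,7) = 8.
Add back selections omitting two groups (i.e. drawn from a single group): C(3,7) + C(5,7) + C(3,7) = 0.
By inclusion–exclusion: 330 − 16 + 0 = 314.

314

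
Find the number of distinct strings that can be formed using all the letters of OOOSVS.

OOOSVS has 6 letters with O appearing 3 times and S appearing twice.
So there are 6! / (3!·2!) = 60 distinguishable arrangements.

60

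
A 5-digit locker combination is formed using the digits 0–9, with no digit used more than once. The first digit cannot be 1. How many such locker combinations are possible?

The first digit has 10−1 = 9 choices (anything except 1).
The remaining 4 digits are filled from the other 9 symbols without repetition: 9 × 8 × 7 × 6 = 3024.
Total: 9 × 3024 = 27216.

27216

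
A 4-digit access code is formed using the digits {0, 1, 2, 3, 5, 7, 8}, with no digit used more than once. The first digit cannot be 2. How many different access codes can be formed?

720

The first digit has 7−1 = 6 choices (anything except 2).
The remaining 3 digits are filled from the other 6 symbols without repetition: 6 × 5 × 4 = 120.
Total: 6 × 120 = 720.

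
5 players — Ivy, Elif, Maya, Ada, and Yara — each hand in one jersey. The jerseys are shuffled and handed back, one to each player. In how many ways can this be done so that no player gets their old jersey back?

44

Let Aᵢ be the assignments in which player i gets their old jersey. We want the size of the complement of A₁∪…∪A_5.
By inclusion–exclusion this is Σ_{j=0}^{5} (−1)^j C(5,j)·(5−j)!.
Computing: 120 − 120 + 60 − 20 + 5 − 1 = 44.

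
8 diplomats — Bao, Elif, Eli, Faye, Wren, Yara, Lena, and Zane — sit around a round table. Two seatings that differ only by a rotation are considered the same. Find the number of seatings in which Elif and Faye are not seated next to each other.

All circular seatings of 8 people number (7)! = 5040.
Those with Elif next to Faye: fuse the pair into one unit and seat 7 units around a circle — 2·(6)! = 1440.
Subtracting, 5040 − 1440 = 3600.

3600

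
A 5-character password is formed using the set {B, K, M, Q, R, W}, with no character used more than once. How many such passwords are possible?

720

This is a permutation of 5 out of 6: P(6,5) = 6!/1!.
6 × 5 × 4 × 3 × 2 = 720.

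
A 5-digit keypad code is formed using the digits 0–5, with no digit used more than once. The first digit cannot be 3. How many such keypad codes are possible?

600

The first digit has 6−1 = 5 choices (anything except 3).
The remaining 4 digits are filled from the other 5 symbols without repetition: 5 × 4 × 3 × 2 = 120.
Total: 5 × 120 = 600.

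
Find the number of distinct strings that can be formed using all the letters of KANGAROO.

10080

Letter multiplicities in KANGAROO: A×2, G×1, K×1, N×1, O×2, R×1.
So there are 8! / (2!·2!) = 10080 distinguishable arrangements.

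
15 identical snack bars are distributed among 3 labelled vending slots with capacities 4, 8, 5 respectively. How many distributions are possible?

6

Without the upper bounds there are C(17,2) = 136 ways to split 15 among 3 vending slots.
Subtract solutions that violate a single cap (substitute x_i' = x_i − (cap_i+1)): x_1 ≥ 5 gives C(12,2) = 66; x_2 ≥ 9 gives C(8,2) = 28; x_3 ≥ 6 gives C(11,2) = 55. Together 149.
Add back pairs where two caps are both exceeded: 3 + 15 + 1 = 19.
By inclusion–exclusion the count is 136 − 149 + 19 = 6.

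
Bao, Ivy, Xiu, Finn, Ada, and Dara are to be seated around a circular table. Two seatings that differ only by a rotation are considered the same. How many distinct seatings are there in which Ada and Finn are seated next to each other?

48

Treat {Ada, Finn} as one unit (2 internal orders) and seat the resulting 5 units around the table: (4)! circular arrangements.
So 2 × (4)! = 2 × 24 = 48.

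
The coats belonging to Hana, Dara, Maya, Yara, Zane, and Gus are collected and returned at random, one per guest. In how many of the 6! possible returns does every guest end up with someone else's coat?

265

Count assignments avoiding every fixed point. For any j of the 6 guests fixed to their own coat, the other 6−j can be arranged in (6−j)! ways.
By inclusion–exclusion this is Σ_{j=0}^{6} (−1)^j C(6,j)·(6−j)!.
Computing: 720 − 720 + 360 − 120 + 30 − 6 + 1 = 265.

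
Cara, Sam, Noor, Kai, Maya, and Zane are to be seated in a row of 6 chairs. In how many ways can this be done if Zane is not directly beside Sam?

Of the 6! = 720 arrangements, those with Zane and Sam adjacent number 2 × 5! = 240 (treat the pair as a block with 2 internal orders).
So 720 − 240 = 480 arrangements keep them apart.

480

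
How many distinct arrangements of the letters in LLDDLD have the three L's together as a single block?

4

Treat the 3 copies of L as a single block. The multiset to arrange is then {LLL, D, D, D}, 4 items in all.
That gives (4)!/(3!) = 4 arrangements.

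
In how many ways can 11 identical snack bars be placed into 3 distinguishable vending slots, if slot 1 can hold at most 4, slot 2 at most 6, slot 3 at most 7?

25

Without the upper bounds there are C(13,2) = 78 ways to split 11 among 3 vending slots.
Subtract solutions that violate a single cap (substitute x_i' = x_i − (cap_i+1)): x_1 ≥ 5 gives C(8,2) = 28; x_2 ≥ 7 gives C(6,2) = 15; x_3 ≥ 8 gives C(5,2) = 10. Together 53.
No two caps can be exceeded simultaneously, so the pair terms are all 0.
By inclusion–exclusion the count is 78 − 53 + 0 = 25.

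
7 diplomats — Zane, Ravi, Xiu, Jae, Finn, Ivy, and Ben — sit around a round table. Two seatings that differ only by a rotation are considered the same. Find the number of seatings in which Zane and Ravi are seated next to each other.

240

Glue Zane and Ravi into a block (2 internal orders). Seating 6 units around a circle gives (5)! arrangements.
So 2 × (5)! = 2 × 120 = 240.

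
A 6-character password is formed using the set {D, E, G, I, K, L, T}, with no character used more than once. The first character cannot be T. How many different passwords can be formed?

4320

The first character has 7−1 = 6 choices (anything except T).
The remaining 5 characters are filled from the other 6 symbols without repetition: 6 × 5 × 4 × 3 × 2 = 720.
Total: 6 × 720 = 4320.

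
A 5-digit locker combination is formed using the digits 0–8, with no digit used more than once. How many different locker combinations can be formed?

15120

This is a permutation of 5 out of 9: P(9,5) = 9!/4!.
9 × 8 × 7 × 6 × 5 = 15120.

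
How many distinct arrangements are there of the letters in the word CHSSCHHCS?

CHSSCHHCS has 9 letters with C appearing 3 times, H appearing 3 times, and S appearing 3 times.
Dividing 9! = 362880 by 3!·3!·3! = 216 for the repeated letters gives 1680.

1680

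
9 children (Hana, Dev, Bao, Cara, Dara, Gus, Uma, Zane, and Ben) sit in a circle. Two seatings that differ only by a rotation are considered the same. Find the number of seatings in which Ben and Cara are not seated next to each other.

Without the restriction there are (8)! = 40320 seatings.
Those with Ben next to Cara: fuse the pair into one unit and seat 8 units around a circle — 2·(7)! = 10080.
Subtracting, 40320 − 10080 = 30240.

30240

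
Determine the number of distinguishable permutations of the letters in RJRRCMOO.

3360

The 8 letters of RJRRCMOO have repeats: O appearing twice and R appearing 3 times.
The number of distinct arrangements is 8!/(3!·2!) = 40320/12 = 3360.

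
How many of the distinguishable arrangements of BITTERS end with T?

720

With the last slot taken by T, it remains to arrange the other 6 letters (BITERS).
Those 6 letters are all distinct, giving (6)! = 720.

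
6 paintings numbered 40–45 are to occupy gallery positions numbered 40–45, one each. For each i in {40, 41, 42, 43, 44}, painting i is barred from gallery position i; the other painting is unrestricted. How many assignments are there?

Let Aᵢ (for 40 ≤ i ≤ 44) be the placements that put painting i in its forbidden gallery position. Any j of these fix j positions, leaving (6−j)! ways to fill the rest, and there are C(5,j) ways to pick which j.
By inclusion–exclusion, the number of valid placements is Σ_{j=0}^{5} (−1)^j C(5,j)·(6−j)!.
Computing: 720 − 600 + 240 − 60 + 10 − 1 = 309.

309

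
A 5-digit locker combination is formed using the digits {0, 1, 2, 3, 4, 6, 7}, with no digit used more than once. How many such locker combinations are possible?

This is a permutation of 5 out of 7: P(7,5) = 7!/2!.
7 × 6 × 5 × 4 × 3 = 2520.

2520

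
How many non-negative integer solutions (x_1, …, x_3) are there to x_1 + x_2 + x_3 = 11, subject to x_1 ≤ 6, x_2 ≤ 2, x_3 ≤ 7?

Without the upper bounds there are C(13,2) = 78 ways to split 11 among 3 variables.
Subtract solutions that violate a single cap (substitute x_i' = x_i − (cap_i+1)): x_1 ≥ 7 gives C(6,2) = 15; x_2 ≥ 3 gives C(10,2) = 45; x_3 ≥ 8 gives C(5,2) = 10. Together 70.
Add back pairs where two caps are both exceeded: 3 + 0 + 1 = 4.
By inclusion–exclusion the count is 78 − 70 + 4 = 12.

12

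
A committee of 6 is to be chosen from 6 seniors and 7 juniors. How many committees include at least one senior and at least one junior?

1708

Unrestricted: C(13,6) = 1716 ways to pick any 6 of the 13.
Selections missing a whole group: no seniors → C(7,6) = 7; no juniors → C(6,6) = 1.
Both groups omitted at once is impossible, so 1716 − 8 = 1708.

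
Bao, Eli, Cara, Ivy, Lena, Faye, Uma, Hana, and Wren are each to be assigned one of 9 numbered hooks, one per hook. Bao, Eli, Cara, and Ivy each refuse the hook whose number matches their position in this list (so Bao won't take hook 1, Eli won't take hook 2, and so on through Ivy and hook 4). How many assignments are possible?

Let Aᵢ (for 1 ≤ i ≤ 4) be the placements that put person i in their forbidden hook. Any j of these fix j positions, leaving (9−j)! ways to fill the rest, and there are C(4,j) ways to pick which j.
By inclusion–exclusion, the number of valid placements is Σ_{j=0}^{4} (−1)^j C(4,j)·(9−j)!.
Computing: 362880 − 161280 + 30240 − 2880 + 120 = 229080.

229080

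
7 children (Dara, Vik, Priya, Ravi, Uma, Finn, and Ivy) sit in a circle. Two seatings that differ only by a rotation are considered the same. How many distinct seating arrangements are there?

720

Around a circle, 7 distinct people have 7!/7 = (6)! = 720 rotationally distinct seatings.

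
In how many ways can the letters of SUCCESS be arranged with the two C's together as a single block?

120

Treat the 2 copies of C as a single block. The multiset to arrange is then {CC, E, S, S, S, U}, 6 items in all.
That gives (6)!/(3!) = 120 arrangements.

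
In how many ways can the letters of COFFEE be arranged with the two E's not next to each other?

120

Total arrangements of COFFEE: 6!/(2!·2!) = 180.
Arrangements with the E's together: treat EE as one letter, giving (5)!/(2!) = 60.
Hence 180 − 60 = 120.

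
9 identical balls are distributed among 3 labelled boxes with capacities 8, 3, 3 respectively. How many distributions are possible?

Ignoring the caps, the number of non-negative solutions to x_1+…+x_3 = 9 is C(11,2) = 55.
Subtract solutions that violate a single cap (substitute x_i' = x_i − (cap_i+1)): x_1 ≥ 9 gives C(2,2) = 1; x_2 ≥ 4 gives C(7,2) = 21; x_3 ≥ 4 gives C(7,2) = 21. Together 43.
Add back pairs where two caps are both exceeded: 0 + 0 + 3 = 3.
By inclusion–exclusion the count is 55 − 43 + 3 = 15.

15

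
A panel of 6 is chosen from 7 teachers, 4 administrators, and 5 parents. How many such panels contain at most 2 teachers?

Split by how many teachers are chosen (0 through 2).
Sum: C(7,0)·C(9,6) + C(7,1)·C(9,5) + C(7,2)·C(9,4) = 84 + 882 + 2646 = 3612.

3612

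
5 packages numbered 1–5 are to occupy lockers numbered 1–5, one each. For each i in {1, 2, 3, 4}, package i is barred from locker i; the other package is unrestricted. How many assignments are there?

53

Let Aᵢ (for 1 ≤ i ≤ 4) be the placements that put package i in its forbidden locker. Any j of these fix j positions, leaving (5−j)! ways to fill the rest, and there are C(4,j) ways to pick which j.
By inclusion–exclusion, the number of valid placements is Σ_{j=0}^{4} (−1)^j C(4,j)·(5−j)!.
Computing: 120 − 96 + 36 − 8 + 1 = 53.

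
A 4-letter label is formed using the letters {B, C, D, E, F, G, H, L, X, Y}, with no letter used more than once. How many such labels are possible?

Choose and order 4 of the 10 symbols: the first letter has 10 options, the next 9, then 8, 7.
10 × 9 × 8 × 7 = 5040.

5040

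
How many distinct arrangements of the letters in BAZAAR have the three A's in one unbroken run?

24

Treat the 3 copies of A as a single block. The multiset to arrange is then {AAA, B, R, Z}, 4 items in all.
All 4 items are distinct, so there are (4)! = 24 arrangements.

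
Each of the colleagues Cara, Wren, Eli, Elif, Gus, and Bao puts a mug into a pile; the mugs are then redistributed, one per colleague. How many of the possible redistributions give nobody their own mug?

265

Count assignments avoiding every fixed point. For any j of the 6 colleagues fixed to their own mug, the other 6−j can be arranged in (6−j)! ways.
By inclusion–exclusion this is Σ_{j=0}^{6} (−1)^j C(6,j)·(6−j)!.
Computing: 720 − 720 + 360 − 120 + 30 − 6 + 1 = 265.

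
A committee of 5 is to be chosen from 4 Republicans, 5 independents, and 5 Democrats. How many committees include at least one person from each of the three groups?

With no constraint there are C(14,5) = 2002 possible selections.
Subtract selections that omit an entire group: no Republicans → C(10,5) = 252; no independents → C(9,5) = 126; no Democrats → C(9,5) = 126.
Add back selections omitting two groups (i.e. drawn from a single group): C(4,5) + C(5,5) + C(5,5) = 2.
By inclusion–exclusion: 2002 − 504 + 2 = 1500.

1500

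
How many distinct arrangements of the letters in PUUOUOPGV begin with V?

Fix V in the first position and arrange the remaining 8 letters.
Those 8 letters have O appearing twice, P appearing twice, and U appearing 3 times, giving (8)!/(3!·2!·2!) = 1680.

1680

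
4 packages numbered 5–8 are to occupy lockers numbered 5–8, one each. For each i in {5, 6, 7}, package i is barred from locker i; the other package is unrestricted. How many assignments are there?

11

Let Aᵢ (for i ∈ {5, 6, 7}) be the placements that put package i in its forbidden locker. Any j of these fix j positions, leaving (4−j)! ways to fill the rest, and there are C(3,j) ways to pick which j.
By inclusion–exclusion, the number of valid placements is Σ_{j=0}^{3} (−1)^j C(3,j)·(4−j)!.
Computing: 24 − 18 + 6 − 1 = 11.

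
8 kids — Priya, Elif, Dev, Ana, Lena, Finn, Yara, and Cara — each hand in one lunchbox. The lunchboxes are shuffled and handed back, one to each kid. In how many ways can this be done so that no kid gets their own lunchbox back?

14833

Let Aᵢ be the assignments in which kid i gets their own lunchbox. We want the size of the complement of A₁∪…∪A_8.
By inclusion–exclusion this is Σ_{j=0}^{8} (−1)^j C(8,j)·(8−j)!.
Computing: 40320 − 40320 + 20160 − 6720 + 1680 − 336 + 56 − 8 + 1 = 14833.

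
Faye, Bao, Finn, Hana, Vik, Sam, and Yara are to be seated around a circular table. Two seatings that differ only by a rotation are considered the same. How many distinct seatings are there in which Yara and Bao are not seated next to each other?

480

Without the restriction there are (6)! = 720 seatings.
Those with Yara next to Bao: fuse the pair into one unit and seat 6 units around a circle — 2·(5)! = 240.
Subtracting, 720 − 240 = 480.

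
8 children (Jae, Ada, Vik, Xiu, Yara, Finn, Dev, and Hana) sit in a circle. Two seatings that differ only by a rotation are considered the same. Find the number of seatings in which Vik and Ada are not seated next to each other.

3600

Without the restriction there are (7)! = 5040 seatings.
Seatings with Vik beside Ada: treat them as a block with 2 internal orders, giving 2 × (6)! = 1440.
Subtracting, 5040 − 1440 = 3600.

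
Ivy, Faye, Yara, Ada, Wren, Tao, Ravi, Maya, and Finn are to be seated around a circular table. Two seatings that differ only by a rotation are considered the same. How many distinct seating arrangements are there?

Around a circle, 9 distinct people have 9!/9 = (8)! = 40320 rotationally distinct seatings.

40320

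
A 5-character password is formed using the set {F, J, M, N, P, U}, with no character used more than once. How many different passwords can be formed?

Choose and order 5 of the 6 symbols: the first character has 6 options, the next 5, and so on down to 2.
6 × 5 × 4 × 3 × 2 = 720.

720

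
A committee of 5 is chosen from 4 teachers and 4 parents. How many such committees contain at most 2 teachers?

28

Split by how many teachers are chosen (0 through 2).
Sum: C(4,0)·C(4,5) + C(4,1)·C(4,4) + C(4,2)·C(4,3) = 0 + 4 + 24 = 28.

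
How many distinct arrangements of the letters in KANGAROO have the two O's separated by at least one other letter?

There are 8!/(2!·2!) = 10080 arrangements of KANGAROO in total.
If the two O's are adjacent, glue them into one block, leaving 7 items to arrange: (7)!/(2!) = 2520 ways.
Subtracting, 10080 − 2520 = 7560 arrangements keep the O's apart.

7560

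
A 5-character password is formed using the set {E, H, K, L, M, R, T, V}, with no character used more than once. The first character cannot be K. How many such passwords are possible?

5880

The first character has 8−1 = 7 choices (anything except K).
The remaining 4 characters are filled from the other 7 symbols without repetition: 7 × 6 × 5 × 4 = 840.
Total: 7 × 840 = 5880.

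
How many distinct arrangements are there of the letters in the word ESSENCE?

ESSENCE has 7 letters with E appearing 3 times and S appearing twice.
Dividing 7! = 5040 by 3!·2! = 12 for the repeated letters gives 420.

420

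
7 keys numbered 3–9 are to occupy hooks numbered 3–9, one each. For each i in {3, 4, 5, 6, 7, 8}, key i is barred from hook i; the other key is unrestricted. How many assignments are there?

2119

Let Aᵢ (for 3 ≤ i ≤ 8) be the placements that put key i in its forbidden hook. Any j of these fix j positions, leaving (7−j)! ways to fill the rest, and there are C(6,j) ways to pick which j.
By inclusion–exclusion, the number of valid placements is Σ_{j=0}^{6} (−1)^j C(6,j)·(7−j)!.
Computing: 5040 − 4320 + 1800 − 480 + 90 − 12 + 1 = 2119.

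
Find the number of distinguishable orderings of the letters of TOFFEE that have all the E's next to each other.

60

Treat the 2 copies of E as a single block. The multiset to arrange is then {EE, F, F, O, T}, 5 items in all.
That gives (5)!/(2!) = 60 arrangements.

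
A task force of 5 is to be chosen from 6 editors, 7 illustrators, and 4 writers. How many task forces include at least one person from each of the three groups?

Unrestricted: C(17,5) = 6188 ways to pick any 5 of the 17.
Subtract selections that omit an entire group: no editors → C(11,5) = 462; no illustrators → C(10,5) = 252; no writers → C(13,5) = 1287.
Add back selections omitting two groups (i.e. drawn from a single group): C(6,5) + C(7,5) + C(4,5) = 27.
By inclusion–exclusion: 6188 − 2001 + 27 = 4214.

4214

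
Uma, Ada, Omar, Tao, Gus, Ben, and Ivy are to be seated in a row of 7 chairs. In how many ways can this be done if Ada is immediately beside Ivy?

1440

Place the 5 others and the Ada-Ivy pair as 6 objects in a line; the pair has 2 internal arrangements.
So the count is 2·(6)! = 1440.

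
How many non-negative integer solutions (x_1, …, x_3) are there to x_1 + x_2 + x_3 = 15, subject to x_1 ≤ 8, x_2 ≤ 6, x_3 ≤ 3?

By stars and bars, unrestricted non-negative solutions to x_1+…+x_3 = 15 number C(15+2,2) = 136.
Subtract solutions that violate a single cap (substitute x_i' = x_i − (cap_i+1)): x_1 ≥ 9 gives C(8,2) = 28; x_2 ≥ 7 gives C(10,2) = 45; x_3 ≥ 4 gives C(13,2) = 78. Together 151.
Add back pairs where two caps are both exceeded: 0 + 6 + 15 = 21.
By inclusion–exclusion the count is 136 − 151 + 21 = 6.

6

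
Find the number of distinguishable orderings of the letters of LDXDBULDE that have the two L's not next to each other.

There are 9!/(3!·2!) = 30240 arrangements of LDXDBULDE in total.
Arrangements with the L's together: treat LL as one letter, giving (8)!/(3!) = 6720.
Hence 30240 − 6720 = 23520.

23520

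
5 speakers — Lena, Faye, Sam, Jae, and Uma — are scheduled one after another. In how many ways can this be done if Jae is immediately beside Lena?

Place the 3 others and the Jae-Lena pair as 4 objects in a line; the pair has 2 internal arrangements.
So the count is 2·(4)! = 48.

48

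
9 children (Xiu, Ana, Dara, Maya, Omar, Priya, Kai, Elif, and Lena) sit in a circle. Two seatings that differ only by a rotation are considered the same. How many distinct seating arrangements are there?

40320

Around a circle, 9 distinct people have 9!/9 = (8)! = 40320 rotationally distinct seatings.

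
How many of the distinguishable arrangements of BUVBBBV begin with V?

30

With the first slot taken by V, it remains to arrange the other 6 letters (BUBBBV).
Those 6 letters have B appearing 4 times, giving (6)!/(4!) = 30.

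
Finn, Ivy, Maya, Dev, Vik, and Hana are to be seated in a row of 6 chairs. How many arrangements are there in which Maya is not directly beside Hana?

480

Of the 6! = 720 arrangements, those with Maya and Hana adjacent number 2 × 5! = 240 (treat the pair as a block with 2 internal orders).
Complementary counting: 720 − 240 = 480.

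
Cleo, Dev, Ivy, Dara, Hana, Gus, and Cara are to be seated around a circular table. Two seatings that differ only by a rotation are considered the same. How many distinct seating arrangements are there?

Fix one person's seat to break rotational symmetry; the remaining 6 people can be arranged in (6)! = 720 ways.

720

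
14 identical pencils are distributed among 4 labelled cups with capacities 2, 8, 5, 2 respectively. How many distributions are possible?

18

Without the upper bounds there are C(17,3) = 680 ways to split 14 among 4 cups.
Subtract solutions that violate a single cap (substitute x_i' = x_i − (cap_i+1)): x_1 ≥ 3 gives C(14,3) = 364; x_2 ≥ 9 gives C(8,3) = 56; x_3 ≥ 6 gives C(11,3) = 165; x_4 ≥ 3 gives C(14,3) = 364. Together 949.
Add back pairs where two caps are both exceeded: 10 + 56 + 165 + 0 + 10 + 56 = 297.
Subtract triples: 0 + 0 + 10 + 0 = 10.
By inclusion–exclusion the count is 680 − 949 + 297 − 10 = 18.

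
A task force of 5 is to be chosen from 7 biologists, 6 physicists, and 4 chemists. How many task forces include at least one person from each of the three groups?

With no constraint there are C(17,5) = 6188 possible selections.
Selections missing a whole group: no biologists → C(10,5) = 252; no physicists → C(11,5) = 462; no chemists → C(13,5) = 1287.
Add back selections omitting two groups (i.e. drawn from a single group): C(7,5) + C(6,5) + C(4,5) = 27.
By inclusion–exclusion: 6188 − 2001 + 27 = 4214.

4214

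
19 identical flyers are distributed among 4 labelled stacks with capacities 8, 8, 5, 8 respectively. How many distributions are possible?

239

Without the upper bounds there are C(22,3) = 1540 ways to split 19 among 4 stacks.
Subtract solutions that violate a single cap (substitute x_i' = x_i − (cap_i+1)): x_1 ≥ 9 gives C(13,3) = 286; x_2 ≥ 9 gives C(13,3) = 286; x_3 ≥ 6 gives C(16,3) = 560; x_4 ≥ 9 gives C(13,3) = 286. Together 1418.
Add back pairs where two caps are both exceeded: 4 + 35 + 4 + 35 + 4 + 35 = 117.
By inclusion–exclusion the count is 1540 − 1418 + 117 = 239.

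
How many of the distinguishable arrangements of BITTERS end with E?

Fix E in the last position and arrange the remaining 6 letters.
Those 6 letters have T appearing twice, giving (6)!/(2!) = 360.

360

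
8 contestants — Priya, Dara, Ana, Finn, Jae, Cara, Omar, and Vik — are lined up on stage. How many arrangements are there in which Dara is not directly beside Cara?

There are 8! = 40320 arrangements in all. If Dara and Cara are adjacent, merging them into one block gives 2·(7)! = 10080 arrangements.
Complementary counting: 40320 − 10080 = 30240.

30240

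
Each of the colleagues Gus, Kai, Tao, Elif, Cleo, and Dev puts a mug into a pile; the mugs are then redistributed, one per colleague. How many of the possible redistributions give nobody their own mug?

265

Count assignments avoiding every fixed point. For any j of the 6 colleagues fixed to their own mug, the other 6−j can be arranged in (6−j)! ways.
By inclusion–exclusion this is Σ_{j=0}^{6} (−1)^j C(6,j)·(6−j)!.
Computing: 720 − 720 + 360 − 120 + 30 − 6 + 1 = 265.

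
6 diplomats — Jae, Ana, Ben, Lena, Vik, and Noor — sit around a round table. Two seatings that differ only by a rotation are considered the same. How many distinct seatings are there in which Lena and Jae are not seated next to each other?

Without the restriction there are (5)! = 120 seatings.
Those with Lena next to Jae: fuse the pair into one unit and seat 5 units around a circle — 2·(4)! = 48.
Subtracting, 120 − 48 = 72.

72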